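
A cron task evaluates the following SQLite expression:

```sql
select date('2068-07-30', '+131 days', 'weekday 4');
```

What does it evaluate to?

Applying '+131 days' to 2068-07-30: counting 131 days forward gives 2068-12-08.
`weekday 4` advances to the next Thursday; 2068-12-08 is a Saturday, so it moves forward to 2068-12-13.

2068-12-13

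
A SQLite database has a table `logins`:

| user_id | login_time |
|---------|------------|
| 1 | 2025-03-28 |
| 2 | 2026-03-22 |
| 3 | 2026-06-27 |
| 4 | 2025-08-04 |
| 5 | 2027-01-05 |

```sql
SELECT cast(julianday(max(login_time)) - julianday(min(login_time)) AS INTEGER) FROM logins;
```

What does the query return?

MIN = 2025-03-28, MAX = 2027-01-05.
3 days remain in March 2025 after the 28th (31 − 28).
Full months from April 2025 through December 2026 contribute their day counts.
Then 5 days into January 2027.
Total: 3 + 30 + 31 + 30 + 31 + 31 + 30 + 31 + 30 + 31 + 31 + 28 + 31 + 30 + 31 + 30 + 31 + 31 + 30 + 31 + 30 + 31 + 5 = 648.

648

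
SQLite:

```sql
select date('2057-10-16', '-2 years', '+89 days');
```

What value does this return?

2056-01-13

Adding -2 years to 2057-10-16 gives 2055-10-16.
Applying '+89 days' to 2055-10-16: counting 89 days forward gives 2056-01-13.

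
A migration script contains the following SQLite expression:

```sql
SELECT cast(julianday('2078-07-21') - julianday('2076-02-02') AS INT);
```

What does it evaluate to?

27 days remain in February 2076 after the 2nd (29 − 2).
Full months from March 2076 through June 2078 contribute their day counts.
Then 21 days into July 2078.
Total: 27 + 31 + 30 + 31 + 30 + 31 + 31 + 30 + 31 + 30 + 31 + 31 + 28 + 31 + 30 + 31 + 30 + 31 + 31 + 30 + 31 + 30 + 31 + 31 + 28 + 31 + 30 + 31 + 30 + 21 = 900.

900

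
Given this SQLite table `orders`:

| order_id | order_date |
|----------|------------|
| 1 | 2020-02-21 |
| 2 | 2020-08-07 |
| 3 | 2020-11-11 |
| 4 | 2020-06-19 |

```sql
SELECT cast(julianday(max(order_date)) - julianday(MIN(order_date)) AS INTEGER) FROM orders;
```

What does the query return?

MIN = 2020-02-21, MAX = 2020-11-11.
8 days remain in February 2020 after the 21st (29 − 21).
Full months from March 2020 through October 2020 contribute their day counts.
Then 11 days into November 2020.
Total: 8 + 31 + 30 + 31 + 30 + 31 + 31 + 30 + 31 + 11 = 264.

264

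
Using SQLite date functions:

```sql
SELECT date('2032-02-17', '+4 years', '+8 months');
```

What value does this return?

2036-10-17

Adding +4 years to 2032-02-17 gives 2036-02-17.
Adding +8 months to 2036-02-17 gives 2036-10-17.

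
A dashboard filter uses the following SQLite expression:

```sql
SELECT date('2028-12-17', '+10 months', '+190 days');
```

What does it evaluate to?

Adding +10 months to 2028-12-17 gives 2029-10-17.
Applying '+190 days' to 2029-10-17: counting 190 days forward gives 2030-04-25.

2030-04-25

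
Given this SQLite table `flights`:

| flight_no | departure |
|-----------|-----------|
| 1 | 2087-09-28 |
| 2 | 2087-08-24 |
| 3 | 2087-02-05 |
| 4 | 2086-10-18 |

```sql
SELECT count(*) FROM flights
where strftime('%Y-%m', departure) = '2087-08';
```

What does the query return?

1

Rows with year-month 2087-08: 2087-08-24 → 1.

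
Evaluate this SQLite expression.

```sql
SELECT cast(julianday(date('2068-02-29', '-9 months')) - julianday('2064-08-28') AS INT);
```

Adding -9 months to 2068-02-29 gives 2067-05-29.
3 days remain in August 2064 after the 28th (31 − 28).
Full months from September 2064 through April 2067 contribute their day counts.
Then 29 days into May 2067.
Total: 3 + 30 + 31 + 30 + 31 + 31 + 28 + 31 + 30 + 31 + 30 + 31 + 31 + 30 + 31 + 30 + 31 + 31 + 28 + 31 + 30 + 31 + 30 + 31 + 31 + 30 + 31 + 30 + 31 + 31 + 28 + 31 + 30 + 29 = 1004.

1004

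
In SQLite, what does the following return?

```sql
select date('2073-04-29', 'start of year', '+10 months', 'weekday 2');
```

`start of year` rewinds 2073-04-29 to 2073-01-01.
Adding +10 months to 2073-01-01 gives 2073-11-01.
`weekday 2` advances to the next Tuesday; 2073-11-01 is a Wednesday, so it moves forward to 2073-11-07.

2073-11-07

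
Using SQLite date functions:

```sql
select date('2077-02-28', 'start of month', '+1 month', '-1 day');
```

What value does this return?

`start of month` rewinds 2077-02-28 to 2077-02-01.
Adding +1 month to 2077-02-01 gives 2077-03-01.
Going back 1 day from 2077-03-01 reaches 2077-02-28 (last day of February, 28 days).

2077-02-28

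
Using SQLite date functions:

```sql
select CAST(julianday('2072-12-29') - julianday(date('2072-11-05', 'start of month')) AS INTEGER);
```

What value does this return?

`start of month` rewinds 2072-11-05 to 2072-11-01.
29 days remain in November 2072 after the 1st (30 − 1).
Then 29 days into December 2072.
Total: 29 + 29 = 58.

58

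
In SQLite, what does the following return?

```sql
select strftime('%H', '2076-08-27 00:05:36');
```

00

`%H` extracts the 2-digit hour (00-23): 00.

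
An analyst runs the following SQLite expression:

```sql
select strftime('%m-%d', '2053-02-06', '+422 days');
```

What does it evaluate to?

First apply '+422 days': 2053-02-06 → 2054-04-04.
`%m-%d` extracts the month-day: 04-04.

04-04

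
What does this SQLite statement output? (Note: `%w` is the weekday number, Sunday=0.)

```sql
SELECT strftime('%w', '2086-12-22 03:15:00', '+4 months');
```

First apply '+4 months': 2086-12-22 03:15:00 → 2087-04-22 03:15:00.
2087-04-22 is a Tuesday; with Sunday=0 that is 2.

2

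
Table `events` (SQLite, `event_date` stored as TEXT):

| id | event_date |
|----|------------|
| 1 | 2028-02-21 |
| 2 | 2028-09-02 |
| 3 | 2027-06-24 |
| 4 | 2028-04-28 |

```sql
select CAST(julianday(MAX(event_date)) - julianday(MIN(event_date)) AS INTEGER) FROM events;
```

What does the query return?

MIN = 2027-06-24, MAX = 2028-09-02.
6 days remain in June 2027 after the 24th (30 − 24).
Full months from July 2027 through August 2028 contribute their day counts.
Then 2 days into September 2028.
Total: 6 + 31 + 31 + 30 + 31 + 30 + 31 + 31 + 29 + 31 + 30 + 31 + 30 + 31 + 31 + 2 = 436.

436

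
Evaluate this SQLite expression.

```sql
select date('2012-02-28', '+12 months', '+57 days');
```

2013-04-26

Adding +12 months to 2012-02-28 gives 2013-02-28.
Applying '+57 days' to 2013-02-28: counting 57 days forward gives 2013-04-26.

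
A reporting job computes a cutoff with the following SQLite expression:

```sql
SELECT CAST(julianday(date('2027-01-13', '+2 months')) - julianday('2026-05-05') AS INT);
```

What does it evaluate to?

312

Adding +2 months to 2027-01-13 gives 2027-03-13.
26 days remain in May 2026 after the 5th (31 − 5).
Full months from June 2026 through February 2027 contribute their day counts.
Then 13 days into March 2027.
Total: 26 + 30 + 31 + 31 + 30 + 31 + 30 + 31 + 31 + 28 + 13 = 312.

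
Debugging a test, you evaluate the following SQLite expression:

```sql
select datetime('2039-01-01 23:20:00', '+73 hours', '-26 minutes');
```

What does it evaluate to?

+73 hours from 2039-01-01 23:20:00 is 2039-01-05 00:20:00 (crosses midnight).
-26 minutes from 2039-01-05 00:20:00 is 2039-01-04 23:54:00.

2039-01-04 23:54:00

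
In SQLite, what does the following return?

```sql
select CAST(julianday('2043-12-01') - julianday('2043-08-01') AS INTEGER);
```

122

30 days remain in August 2043 after the 1st (31 − 1).
September 2043: 30 days.
October 2043: 31 days.
November 2043: 30 days.
Then 1 day into December 2043.
Total: 30 + 30 + 31 + 30 + 1 = 122.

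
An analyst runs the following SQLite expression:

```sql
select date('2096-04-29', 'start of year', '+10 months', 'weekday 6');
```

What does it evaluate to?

`start of year` rewinds 2096-04-29 to 2096-01-01.
Adding +10 months to 2096-01-01 gives 2096-11-01.
`weekday 6` advances to the next Saturday; 2096-11-01 is a Thursday, so it moves forward to 2096-11-03.

2096-11-03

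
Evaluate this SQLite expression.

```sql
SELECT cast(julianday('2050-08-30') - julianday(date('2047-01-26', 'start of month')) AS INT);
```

1337

`start of month` rewinds 2047-01-26 to 2047-01-01.
30 days remain in January 2047 after the 1st (31 − 1).
Full months from February 2047 through July 2050 contribute their day counts.
Then 30 days into August 2050.
Total: 30 + 28 + 31 + 30 + 31 + 30 + 31 + 31 + 30 + 31 + 30 + 31 + 31 + 29 + 31 + 30 + 31 + 30 + 31 + 31 + 30 + 31 + 30 + 31 + 31 + 28 + 31 + 30 + 31 + 30 + 31 + 31 + 30 + 31 + 30 + 31 + 31 + 28 + 31 + 30 + 31 + 30 + 31 + 30 = 1337.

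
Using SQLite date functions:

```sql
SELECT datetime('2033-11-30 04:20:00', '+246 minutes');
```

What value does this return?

246 minutes = 4h 6m; +246 minutes from 2033-11-30 04:20:00 is 2033-11-30 08:26:00.

2033-11-30 08:26:00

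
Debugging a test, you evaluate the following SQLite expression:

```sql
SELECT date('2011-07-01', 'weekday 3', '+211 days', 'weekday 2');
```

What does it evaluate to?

2012-02-07

`weekday 3` advances to the next Wednesday; 2011-07-01 is a Friday, so it moves forward to 2011-07-06.
Applying '+211 days' to 2011-07-06: counting 211 days forward gives 2012-02-02.
`weekday 2` advances to the next Tuesday; 2012-02-02 is a Thursday, so it moves forward to 2012-02-07.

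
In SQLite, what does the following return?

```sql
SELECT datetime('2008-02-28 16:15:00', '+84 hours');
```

+84 hours from 2008-02-28 16:15:00 is 2008-03-03 04:15:00 (crosses midnight).

2008-03-03 04:15:00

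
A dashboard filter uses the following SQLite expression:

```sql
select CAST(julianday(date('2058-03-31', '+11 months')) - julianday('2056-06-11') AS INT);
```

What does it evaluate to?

995

Adding +11 months to 2058-03-31 targets 2059-02-31. February 2059 has only 28 days, so SQLite normalizes the 3-day overflow forward to 2059-03-03.
19 days remain in June 2056 after the 11th (30 − 11).
Full months from July 2056 through February 2059 contribute their day counts.
Then 3 days into March 2059.
Total: 19 + 31 + 31 + 30 + 31 + 30 + 31 + 31 + 28 + 31 + 30 + 31 + 30 + 31 + 31 + 30 + 31 + 30 + 31 + 31 + 28 + 31 + 30 + 31 + 30 + 31 + 31 + 30 + 31 + 30 + 31 + 31 + 28 + 3 = 995.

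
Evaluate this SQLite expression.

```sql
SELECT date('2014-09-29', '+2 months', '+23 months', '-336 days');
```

Adding +2 months to 2014-09-29 gives 2014-11-29.
Adding +23 months to 2014-11-29 gives 2016-10-29.
Applying '-336 days' to 2016-10-29: counting 336 days back gives 2015-11-28.

2015-11-28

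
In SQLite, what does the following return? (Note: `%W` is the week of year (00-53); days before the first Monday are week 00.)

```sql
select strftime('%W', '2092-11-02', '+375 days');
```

First apply '+375 days': 2092-11-02 → 2093-11-12.
2093-11-12 is a Thursday. SQLite's %W counts Mondays since the year started; the result is 45.

45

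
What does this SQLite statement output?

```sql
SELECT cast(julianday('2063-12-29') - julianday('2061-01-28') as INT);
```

3 days remain in January 2061 after the 28th (31 − 28).
Full months from February 2061 through November 2063 contribute their day counts.
Then 29 days into December 2063.
Total: 3 + 28 + 31 + 30 + 31 + 30 + 31 + 31 + 30 + 31 + 30 + 31 + 31 + 28 + 31 + 30 + 31 + 30 + 31 + 31 + 30 + 31 + 30 + 31 + 31 + 28 + 31 + 30 + 31 + 30 + 31 + 31 + 30 + 31 + 30 + 29 = 1065.

1065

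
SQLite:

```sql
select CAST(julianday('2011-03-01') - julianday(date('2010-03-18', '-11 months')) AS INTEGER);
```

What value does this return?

Adding -11 months to 2010-03-18 gives 2009-04-18.
12 days remain in April 2009 after the 18th (30 − 18).
Full months from May 2009 through February 2011 contribute their day counts.
Then 1 day into March 2011.
Total: 12 + 31 + 30 + 31 + 31 + 30 + 31 + 30 + 31 + 31 + 28 + 31 + 30 + 31 + 30 + 31 + 31 + 30 + 31 + 30 + 31 + 31 + 28 + 1 = 682.

682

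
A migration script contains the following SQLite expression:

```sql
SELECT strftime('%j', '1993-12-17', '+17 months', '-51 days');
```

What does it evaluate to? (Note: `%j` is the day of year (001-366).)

086

First apply '+17 months', '-51 days': 1993-12-17 → 1995-03-27.
Day-of-year for 1995-03-27: days since 1995-01-01 inclusive = 86, zero-padded to 086.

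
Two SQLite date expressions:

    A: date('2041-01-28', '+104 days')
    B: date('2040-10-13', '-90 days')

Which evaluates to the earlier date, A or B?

A = 2041-05-12.
B = 2040-07-15.
B is earlier.

B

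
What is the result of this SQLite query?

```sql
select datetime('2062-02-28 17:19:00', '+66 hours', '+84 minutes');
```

+66 hours from 2062-02-28 17:19:00 is 2062-03-03 11:19:00 (crosses midnight).
84 minutes = 1h 24m; +84 minutes from 2062-03-03 11:19:00 is 2062-03-03 12:43:00.

2062-03-03 12:43:00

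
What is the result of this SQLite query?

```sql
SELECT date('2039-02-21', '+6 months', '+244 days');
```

Adding +6 months to 2039-02-21 gives 2039-08-21.
Applying '+244 days' to 2039-08-21: counting 244 days forward gives 2040-04-21.

2040-04-21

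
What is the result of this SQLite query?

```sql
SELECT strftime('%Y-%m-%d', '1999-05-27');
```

1999-05-27

`%Y-%m-%d` extracts the ISO date: 1999-05-27.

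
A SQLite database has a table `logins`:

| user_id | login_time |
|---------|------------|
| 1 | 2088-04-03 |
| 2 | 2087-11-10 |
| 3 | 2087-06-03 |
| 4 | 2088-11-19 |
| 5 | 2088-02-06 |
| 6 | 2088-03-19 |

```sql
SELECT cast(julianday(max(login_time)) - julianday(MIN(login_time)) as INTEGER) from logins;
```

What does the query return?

535

MIN = 2087-06-03, MAX = 2088-11-19.
27 days remain in June 2087 after the 3rd (30 − 3).
Full months from July 2087 through October 2088 contribute their day counts.
Then 19 days into November 2088.
Total: 27 + 31 + 31 + 30 + 31 + 30 + 31 + 31 + 29 + 31 + 30 + 31 + 30 + 31 + 31 + 30 + 31 + 19 = 535.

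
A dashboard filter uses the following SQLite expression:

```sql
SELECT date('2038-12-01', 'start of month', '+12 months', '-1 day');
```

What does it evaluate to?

`start of month` rewinds 2038-12-01 to 2038-12-01.
Adding +12 months to 2038-12-01 gives 2039-12-01.
Going back 1 day from 2039-12-01 reaches 2039-11-30 (last day of November, 30 days).

2039-11-30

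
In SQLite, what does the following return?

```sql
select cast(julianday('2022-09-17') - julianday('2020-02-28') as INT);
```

1 day remains in February 2020 after the 28th (29 − 28).
Full months from March 2020 through August 2022 contribute their day counts.
Then 17 days into September 2022.
Total: 1 + 31 + 30 + 31 + 30 + 31 + 31 + 30 + 31 + 30 + 31 + 31 + 28 + 31 + 30 + 31 + 30 + 31 + 31 + 30 + 31 + 30 + 31 + 31 + 28 + 31 + 30 + 31 + 30 + 31 + 31 + 17 = 932.

932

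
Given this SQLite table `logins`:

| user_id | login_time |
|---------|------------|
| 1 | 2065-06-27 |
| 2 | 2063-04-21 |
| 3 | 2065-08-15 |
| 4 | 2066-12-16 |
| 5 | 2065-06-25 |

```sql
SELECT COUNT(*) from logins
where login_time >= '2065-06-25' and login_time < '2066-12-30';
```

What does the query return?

Rows in [2065-06-25, 2066-12-30): 2065-06-27, 2065-08-15, 2066-12-16, 2065-06-25 → 4 rows.

4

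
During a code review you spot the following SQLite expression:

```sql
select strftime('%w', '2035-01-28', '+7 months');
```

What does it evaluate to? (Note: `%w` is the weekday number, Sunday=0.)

First apply '+7 months': 2035-01-28 → 2035-08-28.
2035-08-28 is a Tuesday; with Sunday=0 that is 2.

2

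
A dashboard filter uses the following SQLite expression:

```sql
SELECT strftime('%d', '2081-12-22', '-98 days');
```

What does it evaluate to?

15

First apply '-98 days': 2081-12-22 → 2081-09-15.
`%d` extracts the 2-digit day of month: 15.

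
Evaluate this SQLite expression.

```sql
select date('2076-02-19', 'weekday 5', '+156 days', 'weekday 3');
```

`weekday 5` advances to the next Friday; 2076-02-19 is a Wednesday, so it moves forward to 2076-02-21.
Applying '+156 days' to 2076-02-21: counting 156 days forward gives 2076-07-26.
`weekday 3` advances to the next Wednesday; 2076-07-26 is a Sunday, so it moves forward to 2076-07-29.

2076-07-29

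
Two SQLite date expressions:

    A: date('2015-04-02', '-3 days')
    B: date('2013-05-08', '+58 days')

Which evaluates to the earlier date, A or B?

A = 2015-03-30.
B = 2013-07-05.
B is earlier.

B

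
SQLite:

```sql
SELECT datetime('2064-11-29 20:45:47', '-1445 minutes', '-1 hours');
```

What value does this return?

2064-11-28 19:40:47

1445 minutes = 24h 5m; -1445 minutes from 2064-11-29 20:45:47 is 2064-11-28 20:40:47 (crosses midnight).
-1 hours from 2064-11-28 20:40:47 is 2064-11-28 19:40:47.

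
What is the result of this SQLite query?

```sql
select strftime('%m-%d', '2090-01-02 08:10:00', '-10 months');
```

First apply '-10 months': 2090-01-02 08:10:00 → 2089-03-02 08:10:00.
`%m-%d` extracts the month-day: 03-02.

03-02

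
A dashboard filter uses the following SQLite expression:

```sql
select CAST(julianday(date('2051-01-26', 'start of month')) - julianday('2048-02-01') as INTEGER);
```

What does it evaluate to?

1065

`start of month` rewinds 2051-01-26 to 2051-01-01.
28 days remain in February 2048 after the 1st (29 − 1).
Full months from March 2048 through December 2050 contribute their day counts.
Then 1 day into January 2051.
Total: 28 + 31 + 30 + 31 + 30 + 31 + 31 + 30 + 31 + 30 + 31 + 31 + 28 + 31 + 30 + 31 + 30 + 31 + 31 + 30 + 31 + 30 + 31 + 31 + 28 + 31 + 30 + 31 + 30 + 31 + 31 + 30 + 31 + 30 + 31 + 1 = 1065.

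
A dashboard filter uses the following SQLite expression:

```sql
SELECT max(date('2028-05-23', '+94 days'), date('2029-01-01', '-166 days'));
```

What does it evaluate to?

date('2028-05-23', '+94 days') → 2028-08-25.
date('2029-01-01', '-166 days') → 2028-07-19.
Later of the two is 2028-08-25.

2028-08-25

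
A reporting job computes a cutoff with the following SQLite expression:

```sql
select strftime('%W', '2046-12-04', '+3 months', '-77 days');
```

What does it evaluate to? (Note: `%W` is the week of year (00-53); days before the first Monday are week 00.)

51

First apply '+3 months', '-77 days': 2046-12-04 → 2046-12-17.
2046-12-17 is a Monday. SQLite's %W counts Mondays since the year started; the result is 51.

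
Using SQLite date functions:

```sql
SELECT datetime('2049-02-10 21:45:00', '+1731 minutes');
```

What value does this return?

1731 minutes = 28h 51m; +1731 minutes from 2049-02-10 21:45:00 is 2049-02-12 02:36:00 (crosses midnight).

2049-02-12 02:36:00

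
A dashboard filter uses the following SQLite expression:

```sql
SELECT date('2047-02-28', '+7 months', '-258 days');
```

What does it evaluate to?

2047-01-13

Adding +7 months to 2047-02-28 gives 2047-09-28.
Applying '-258 days' to 2047-09-28: counting 258 days back gives 2047-01-13.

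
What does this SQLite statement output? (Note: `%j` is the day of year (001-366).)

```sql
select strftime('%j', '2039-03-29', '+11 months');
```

060

First apply '+11 months': 2039-03-29 → 2040-02-29.
Day-of-year for 2040-02-29: days since 2040-01-01 inclusive = 60, zero-padded to 060.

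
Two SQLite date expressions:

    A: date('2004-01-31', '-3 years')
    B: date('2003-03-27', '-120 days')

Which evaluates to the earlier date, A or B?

A = 2001-01-31.
B = 2002-11-27.
A is earlier.

A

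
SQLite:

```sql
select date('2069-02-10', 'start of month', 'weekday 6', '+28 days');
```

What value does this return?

`start of month` rewinds 2069-02-10 to 2069-02-01.
`weekday 6` advances to the next Saturday; 2069-02-01 is a Friday, so it moves forward to 2069-02-02.
February 2069 has 28 days; 26 remain after the 2nd, so 27 days reach 2069-03-01.
Advancing 1 more day within March lands on 2069-03-02.

2069-03-02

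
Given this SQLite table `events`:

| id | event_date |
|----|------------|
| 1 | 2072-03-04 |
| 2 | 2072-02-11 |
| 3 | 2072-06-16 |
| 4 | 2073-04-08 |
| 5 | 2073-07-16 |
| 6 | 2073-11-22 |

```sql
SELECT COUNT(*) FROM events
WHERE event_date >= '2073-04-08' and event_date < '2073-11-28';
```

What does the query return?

Rows in [2073-04-08, 2073-11-28): 2073-04-08, 2073-07-16, 2073-11-22 → 3 rows.

3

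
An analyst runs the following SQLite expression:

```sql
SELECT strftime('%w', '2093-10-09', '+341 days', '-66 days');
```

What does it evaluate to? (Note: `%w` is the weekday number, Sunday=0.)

0

First apply '+341 days', '-66 days': 2093-10-09 → 2094-07-11.
2094-07-11 is a Sunday; with Sunday=0 that is 0.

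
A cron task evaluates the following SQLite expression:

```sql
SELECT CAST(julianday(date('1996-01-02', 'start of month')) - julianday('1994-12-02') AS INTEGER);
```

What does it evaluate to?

`start of month` rewinds 1996-01-02 to 1996-01-01.
29 days remain in December 1994 after the 2nd (31 − 2).
Full months from January 1995 through December 1995 contribute their day counts.
Then 1 day into January 1996.
Total: 29 + 31 + 28 + 31 + 30 + 31 + 30 + 31 + 31 + 30 + 31 + 30 + 31 + 1 = 395.

395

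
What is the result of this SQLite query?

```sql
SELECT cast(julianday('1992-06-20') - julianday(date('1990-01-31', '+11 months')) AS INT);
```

537

Adding +11 months to 1990-01-31 gives 1990-12-31.
0 days remain in December 1990 after the 31st (31 − 31).
Full months from January 1991 through May 1992 contribute their day counts.
Then 20 days into June 1992.
Total: 0 + 31 + 28 + 31 + 30 + 31 + 30 + 31 + 31 + 30 + 31 + 30 + 31 + 31 + 29 + 31 + 30 + 31 + 20 = 537.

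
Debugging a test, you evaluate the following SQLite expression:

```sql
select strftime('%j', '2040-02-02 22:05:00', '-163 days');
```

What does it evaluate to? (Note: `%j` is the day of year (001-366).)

First apply '-163 days': 2040-02-02 22:05:00 → 2039-08-23 22:05:00.
Day-of-year for 2039-08-23: days since 2039-01-01 inclusive = 235, zero-padded to 235.

235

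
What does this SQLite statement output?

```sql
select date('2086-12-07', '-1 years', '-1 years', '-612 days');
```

2083-04-05

Adding -1 year to 2086-12-07 gives 2085-12-07.
Adding -1 year to 2085-12-07 gives 2084-12-07.
Applying '-612 days' to 2084-12-07: counting 612 days back gives 2083-04-05.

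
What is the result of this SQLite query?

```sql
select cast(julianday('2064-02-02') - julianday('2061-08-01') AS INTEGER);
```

30 days remain in August 2061 after the 1st (31 − 1).
Full months from September 2061 through January 2064 contribute their day counts.
Then 2 days into February 2064.
Total: 30 + 30 + 31 + 30 + 31 + 31 + 28 + 31 + 30 + 31 + 30 + 31 + 31 + 30 + 31 + 30 + 31 + 31 + 28 + 31 + 30 + 31 + 30 + 31 + 31 + 30 + 31 + 30 + 31 + 31 + 2 = 915.

915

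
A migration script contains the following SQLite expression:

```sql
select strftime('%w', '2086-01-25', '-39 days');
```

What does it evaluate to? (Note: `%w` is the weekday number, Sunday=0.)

First apply '-39 days': 2086-01-25 → 2085-12-17.
2085-12-17 is a Monday; with Sunday=0 that is 1.

1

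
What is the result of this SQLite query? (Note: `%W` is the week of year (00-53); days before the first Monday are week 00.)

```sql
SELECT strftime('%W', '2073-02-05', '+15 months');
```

First apply '+15 months': 2073-02-05 → 2074-05-05.
2074-05-05 is a Saturday. SQLite's %W counts Mondays since the year started; the result is 18.

18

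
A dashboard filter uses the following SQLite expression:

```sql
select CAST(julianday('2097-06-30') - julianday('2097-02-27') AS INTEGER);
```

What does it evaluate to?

1 day remains in February 2097 after the 27th (28 − 27).
March 2097: 31 days.
April 2097: 30 days.
May 2097: 31 days.
Then 30 days into June 2097.
Total: 1 + 31 + 30 + 31 + 30 = 123.

123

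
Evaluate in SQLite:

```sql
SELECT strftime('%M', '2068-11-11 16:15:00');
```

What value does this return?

15

`%M` extracts the 2-digit minute: 15.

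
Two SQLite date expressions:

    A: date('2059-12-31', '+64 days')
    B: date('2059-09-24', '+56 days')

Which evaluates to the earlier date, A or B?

B

A = 2060-03-04.
B = 2059-11-19.
B is earlier.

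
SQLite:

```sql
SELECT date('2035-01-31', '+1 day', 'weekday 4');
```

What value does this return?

2035-02-01

January 2035 has 31 days; 0 remain after the 31st, so 1 days reach 2035-02-01.
`weekday 4` advances to the next Thursday; 2035-02-01 is already a Thursday, so it stays at 2035-02-01.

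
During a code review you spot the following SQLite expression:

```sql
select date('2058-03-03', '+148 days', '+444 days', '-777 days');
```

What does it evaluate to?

Applying '+148 days' to 2058-03-03: counting 148 days forward gives 2058-07-29.
Applying '+444 days' to 2058-07-29: counting 444 days forward gives 2059-10-16.
Applying '-777 days' to 2059-10-16: counting 777 days back gives 2057-08-30.

2057-08-30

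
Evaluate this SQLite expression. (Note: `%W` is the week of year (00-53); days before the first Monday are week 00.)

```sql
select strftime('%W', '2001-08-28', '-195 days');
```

07

First apply '-195 days': 2001-08-28 → 2001-02-14.
2001-02-14 is a Wednesday. SQLite's %W counts Mondays since the year started; the result is 07.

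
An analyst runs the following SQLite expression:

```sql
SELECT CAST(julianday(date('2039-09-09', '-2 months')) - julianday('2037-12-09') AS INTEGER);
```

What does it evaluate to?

Adding -2 months to 2039-09-09 gives 2039-07-09.
22 days remain in December 2037 after the 9th (31 − 9).
Full months from January 2038 through June 2039 contribute their day counts.
Then 9 days into July 2039.
Total: 22 + 31 + 28 + 31 + 30 + 31 + 30 + 31 + 31 + 30 + 31 + 30 + 31 + 31 + 28 + 31 + 30 + 31 + 30 + 9 = 577.

577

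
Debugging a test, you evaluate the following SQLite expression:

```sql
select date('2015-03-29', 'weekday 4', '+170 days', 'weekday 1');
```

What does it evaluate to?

`weekday 4` advances to the next Thursday; 2015-03-29 is a Sunday, so it moves forward to 2015-04-02.
Applying '+170 days' to 2015-04-02: counting 170 days forward gives 2015-09-19.
`weekday 1` advances to the next Monday; 2015-09-19 is a Saturday, so it moves forward to 2015-09-21.

2015-09-21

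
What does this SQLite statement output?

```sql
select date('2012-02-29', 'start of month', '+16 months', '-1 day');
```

2013-05-31

`start of month` rewinds 2012-02-29 to 2012-02-01.
Adding +16 months to 2012-02-01 gives 2013-06-01.
Going back 1 day from 2013-06-01 reaches 2013-05-31 (last day of May, 31 days).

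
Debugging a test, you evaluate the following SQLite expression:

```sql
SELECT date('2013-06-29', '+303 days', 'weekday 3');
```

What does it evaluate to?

2014-04-30

Applying '+303 days' to 2013-06-29: counting 303 days forward gives 2014-04-28.
`weekday 3` advances to the next Wednesday; 2014-04-28 is a Monday, so it moves forward to 2014-04-30.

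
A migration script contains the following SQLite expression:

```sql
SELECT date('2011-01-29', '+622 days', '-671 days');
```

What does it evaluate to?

2010-12-11

Applying '+622 days' to 2011-01-29: counting 622 days forward gives 2012-10-12.
Applying '-671 days' to 2012-10-12: counting 671 days back gives 2010-12-11.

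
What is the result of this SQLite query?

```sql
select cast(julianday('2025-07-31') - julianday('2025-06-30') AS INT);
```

0 days remain in June 2025 after the 30th (30 − 30).
Then 31 days into July 2025.
Total: 0 + 31 = 31.

31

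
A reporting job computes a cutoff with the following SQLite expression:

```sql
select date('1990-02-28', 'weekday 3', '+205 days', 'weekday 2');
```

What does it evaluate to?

1990-09-25

`weekday 3` advances to the next Wednesday; 1990-02-28 is already a Wednesday, so it stays at 1990-02-28.
Applying '+205 days' to 1990-02-28: counting 205 days forward gives 1990-09-21.
`weekday 2` advances to the next Tuesday; 1990-09-21 is a Friday, so it moves forward to 1990-09-25.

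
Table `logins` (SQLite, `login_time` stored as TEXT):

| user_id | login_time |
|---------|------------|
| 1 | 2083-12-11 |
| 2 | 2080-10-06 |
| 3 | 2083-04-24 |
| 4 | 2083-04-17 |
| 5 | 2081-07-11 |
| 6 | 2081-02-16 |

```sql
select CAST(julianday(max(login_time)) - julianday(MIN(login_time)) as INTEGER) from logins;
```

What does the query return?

MIN = 2080-10-06, MAX = 2083-12-11.
25 days remain in October 2080 after the 6th (31 − 6).
Full months from November 2080 through November 2083 contribute their day counts.
Then 11 days into December 2083.
Total: 25 + 30 + 31 + 31 + 28 + 31 + 30 + 31 + 30 + 31 + 31 + 30 + 31 + 30 + 31 + 31 + 28 + 31 + 30 + 31 + 30 + 31 + 31 + 30 + 31 + 30 + 31 + 31 + 28 + 31 + 30 + 31 + 30 + 31 + 31 + 30 + 31 + 30 + 11 = 1161.

1161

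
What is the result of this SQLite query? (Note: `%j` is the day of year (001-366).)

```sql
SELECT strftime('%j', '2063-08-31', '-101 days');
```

142

First apply '-101 days': 2063-08-31 → 2063-05-22.
Day-of-year for 2063-05-22: days since 2063-01-01 inclusive = 142, zero-padded to 142.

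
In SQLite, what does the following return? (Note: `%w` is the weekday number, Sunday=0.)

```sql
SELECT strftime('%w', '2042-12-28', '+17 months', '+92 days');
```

0

First apply '+17 months', '+92 days': 2042-12-28 → 2044-08-28.
2044-08-28 is a Sunday; with Sunday=0 that is 0.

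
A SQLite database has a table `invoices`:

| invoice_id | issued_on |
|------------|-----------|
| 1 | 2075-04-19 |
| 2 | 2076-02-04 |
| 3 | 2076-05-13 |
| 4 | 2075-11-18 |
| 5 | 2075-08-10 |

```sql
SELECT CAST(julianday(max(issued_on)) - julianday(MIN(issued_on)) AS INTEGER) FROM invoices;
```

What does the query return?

MIN = 2075-04-19, MAX = 2076-05-13.
11 days remain in April 2075 after the 19th (30 − 19).
Full months from May 2075 through April 2076 contribute their day counts.
Then 13 days into May 2076.
Total: 11 + 31 + 30 + 31 + 31 + 30 + 31 + 30 + 31 + 31 + 29 + 31 + 30 + 13 = 390.

390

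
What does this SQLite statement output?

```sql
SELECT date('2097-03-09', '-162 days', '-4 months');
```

Applying '-162 days' to 2097-03-09: counting 162 days back gives 2096-09-28.
Adding -4 months to 2096-09-28 gives 2096-05-28.

2096-05-28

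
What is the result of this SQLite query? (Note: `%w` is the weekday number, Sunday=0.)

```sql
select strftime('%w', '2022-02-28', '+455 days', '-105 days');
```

First apply '+455 days', '-105 days': 2022-02-28 → 2023-02-13.
2023-02-13 is a Monday; with Sunday=0 that is 1.

1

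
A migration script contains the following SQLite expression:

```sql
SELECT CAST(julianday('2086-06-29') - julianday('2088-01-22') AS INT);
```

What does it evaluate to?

1 day remains in June 2086 after the 29th (30 − 29).
Full months from July 2086 through December 2087 contribute their day counts.
Then 22 days into January 2088.
Total: 1 + 31 + 31 + 30 + 31 + 30 + 31 + 31 + 28 + 31 + 30 + 31 + 30 + 31 + 31 + 30 + 31 + 30 + 31 + 22 = 572.
The subtraction is earlier − later, so the result is −572 → -572.

-572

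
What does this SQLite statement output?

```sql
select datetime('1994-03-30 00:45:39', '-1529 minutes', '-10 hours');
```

1994-03-28 13:16:39

1529 minutes = 25h 29m; -1529 minutes from 1994-03-30 00:45:39 is 1994-03-28 23:16:39 (crosses midnight).
-10 hours from 1994-03-28 23:16:39 is 1994-03-28 13:16:39.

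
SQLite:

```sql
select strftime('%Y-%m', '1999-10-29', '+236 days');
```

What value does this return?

2000-06

First apply '+236 days': 1999-10-29 → 2000-06-21.
`%Y-%m` extracts the year-month: 2000-06.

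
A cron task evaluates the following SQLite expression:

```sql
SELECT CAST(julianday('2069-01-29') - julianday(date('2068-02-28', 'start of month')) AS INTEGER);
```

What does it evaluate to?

`start of month` rewinds 2068-02-28 to 2068-02-01.
28 days remain in February 2068 after the 1st (29 − 1).
Full months from March 2068 through December 2068 contribute their day counts.
Then 29 days into January 2069.
Total: 28 + 31 + 30 + 31 + 30 + 31 + 31 + 30 + 31 + 30 + 31 + 29 = 363.

363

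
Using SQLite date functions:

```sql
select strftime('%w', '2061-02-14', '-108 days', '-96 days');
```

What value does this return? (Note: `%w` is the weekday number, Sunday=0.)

0

First apply '-108 days', '-96 days': 2061-02-14 → 2060-07-25.
2060-07-25 is a Sunday; with Sunday=0 that is 0.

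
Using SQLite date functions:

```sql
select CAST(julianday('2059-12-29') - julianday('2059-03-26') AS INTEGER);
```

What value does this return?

278

5 days remain in March 2059 after the 26th (31 − 26).
Full months from April 2059 through November 2059 contribute their day counts.
Then 29 days into December 2059.
Total: 5 + 30 + 31 + 30 + 31 + 31 + 30 + 31 + 30 + 29 = 278.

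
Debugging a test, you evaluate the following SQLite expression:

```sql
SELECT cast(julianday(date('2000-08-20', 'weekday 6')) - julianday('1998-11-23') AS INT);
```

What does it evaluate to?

642

`weekday 6` advances to the next Saturday; 2000-08-20 is a Sunday, so it moves forward to 2000-08-26.
7 days remain in November 1998 after the 23rd (30 − 23).
Full months from December 1998 through July 2000 contribute their day counts.
Then 26 days into August 2000.
Total: 7 + 31 + 31 + 28 + 31 + 30 + 31 + 30 + 31 + 31 + 30 + 31 + 30 + 31 + 31 + 29 + 31 + 30 + 31 + 30 + 31 + 26 = 642.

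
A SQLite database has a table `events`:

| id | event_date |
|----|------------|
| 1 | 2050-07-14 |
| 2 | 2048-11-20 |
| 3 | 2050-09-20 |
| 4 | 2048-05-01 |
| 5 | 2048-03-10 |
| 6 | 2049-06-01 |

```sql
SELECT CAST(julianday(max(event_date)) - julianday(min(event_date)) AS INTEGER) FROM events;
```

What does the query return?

924

MIN = 2048-03-10, MAX = 2050-09-20.
21 days remain in March 2048 after the 10th (31 − 10).
Full months from April 2048 through August 2050 contribute their day counts.
Then 20 days into September 2050.
Total: 21 + 30 + 31 + 30 + 31 + 31 + 30 + 31 + 30 + 31 + 31 + 28 + 31 + 30 + 31 + 30 + 31 + 31 + 30 + 31 + 30 + 31 + 31 + 28 + 31 + 30 + 31 + 30 + 31 + 31 + 20 = 924.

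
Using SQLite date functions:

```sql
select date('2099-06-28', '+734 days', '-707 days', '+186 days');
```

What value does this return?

Applying '+734 days' to 2099-06-28: counting 734 days forward gives 2101-07-02.
Applying '-707 days' to 2101-07-02: counting 707 days back gives 2099-07-25.
Applying '+186 days' to 2099-07-25: counting 186 days forward gives 2100-01-27.

2100-01-27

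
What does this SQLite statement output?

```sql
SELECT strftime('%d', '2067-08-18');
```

`%d` extracts the 2-digit day of month: 18.

18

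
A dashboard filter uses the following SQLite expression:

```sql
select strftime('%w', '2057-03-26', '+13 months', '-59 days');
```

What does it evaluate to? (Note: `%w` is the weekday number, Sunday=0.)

2

First apply '+13 months', '-59 days': 2057-03-26 → 2058-02-26.
2058-02-26 is a Tuesday; with Sunday=0 that is 2.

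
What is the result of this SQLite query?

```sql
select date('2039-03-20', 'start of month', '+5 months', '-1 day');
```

2039-07-31

`start of month` rewinds 2039-03-20 to 2039-03-01.
Adding +5 months to 2039-03-01 gives 2039-08-01.
Going back 1 day from 2039-08-01 reaches 2039-07-31 (last day of July, 31 days).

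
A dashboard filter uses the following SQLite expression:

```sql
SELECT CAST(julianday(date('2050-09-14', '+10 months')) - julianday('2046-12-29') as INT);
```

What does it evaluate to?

1658

Adding +10 months to 2050-09-14 gives 2051-07-14.
2 days remain in December 2046 after the 29th (31 − 29).
Full months from January 2047 through June 2051 contribute their day counts.
Then 14 days into July 2051.
Total: 2 + 31 + 28 + 31 + 30 + 31 + 30 + 31 + 31 + 30 + 31 + 30 + 31 + 31 + 29 + 31 + 30 + 31 + 30 + 31 + 31 + 30 + 31 + 30 + 31 + 31 + 28 + 31 + 30 + 31 + 30 + 31 + 31 + 30 + 31 + 30 + 31 + 31 + 28 + 31 + 30 + 31 + 30 + 31 + 31 + 30 + 31 + 30 + 31 + 31 + 28 + 31 + 30 + 31 + 30 + 14 = 1658.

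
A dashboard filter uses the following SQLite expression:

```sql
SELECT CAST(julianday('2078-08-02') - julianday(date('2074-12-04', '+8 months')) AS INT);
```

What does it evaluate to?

Adding +8 months to 2074-12-04 gives 2075-08-04.
27 days remain in August 2075 after the 4th (31 − 4).
Full months from September 2075 through July 2078 contribute their day counts.
Then 2 days into August 2078.
Total: 27 + 30 + 31 + 30 + 31 + 31 + 29 + 31 + 30 + 31 + 30 + 31 + 31 + 30 + 31 + 30 + 31 + 31 + 28 + 31 + 30 + 31 + 30 + 31 + 31 + 30 + 31 + 30 + 31 + 31 + 28 + 31 + 30 + 31 + 30 + 31 + 2 = 1094.

1094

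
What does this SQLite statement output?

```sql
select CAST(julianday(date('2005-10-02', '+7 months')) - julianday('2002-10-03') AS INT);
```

Adding +7 months to 2005-10-02 gives 2006-05-02.
28 days remain in October 2002 after the 3rd (31 − 3).
Full months from November 2002 through April 2006 contribute their day counts.
Then 2 days into May 2006.
Total: 28 + 30 + 31 + 31 + 28 + 31 + 30 + 31 + 30 + 31 + 31 + 30 + 31 + 30 + 31 + 31 + 29 + 31 + 30 + 31 + 30 + 31 + 31 + 30 + 31 + 30 + 31 + 31 + 28 + 31 + 30 + 31 + 30 + 31 + 31 + 30 + 31 + 30 + 31 + 31 + 28 + 31 + 30 + 2 = 1307.

1307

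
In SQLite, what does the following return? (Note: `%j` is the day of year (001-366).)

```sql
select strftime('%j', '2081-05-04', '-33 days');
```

091

First apply '-33 days': 2081-05-04 → 2081-04-01.
Day-of-year for 2081-04-01: days since 2081-01-01 inclusive = 91, zero-padded to 091.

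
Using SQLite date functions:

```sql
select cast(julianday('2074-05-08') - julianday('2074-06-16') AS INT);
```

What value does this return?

23 days remain in May 2074 after the 8th (31 − 8).
Then 16 days into June 2074.
Total: 23 + 16 = 39.
The subtraction is earlier − later, so the result is −39 → -39.

-39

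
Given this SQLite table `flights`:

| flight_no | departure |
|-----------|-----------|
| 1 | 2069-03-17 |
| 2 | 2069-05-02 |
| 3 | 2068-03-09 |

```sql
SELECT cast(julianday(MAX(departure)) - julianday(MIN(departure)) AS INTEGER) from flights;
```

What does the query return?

419

MIN = 2068-03-09, MAX = 2069-05-02.
22 days remain in March 2068 after the 9th (31 − 9).
Full months from April 2068 through April 2069 contribute their day counts.
Then 2 days into May 2069.
Total: 22 + 30 + 31 + 30 + 31 + 31 + 30 + 31 + 30 + 31 + 31 + 28 + 31 + 30 + 2 = 419.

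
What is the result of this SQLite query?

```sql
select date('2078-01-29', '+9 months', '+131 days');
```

2079-03-09

Adding +9 months to 2078-01-29 gives 2078-10-29.
Applying '+131 days' to 2078-10-29: counting 131 days forward gives 2079-03-09.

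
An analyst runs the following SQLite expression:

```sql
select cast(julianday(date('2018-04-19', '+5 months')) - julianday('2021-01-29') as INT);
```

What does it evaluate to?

-863

Adding +5 months to 2018-04-19 gives 2018-09-19.
11 days remain in September 2018 after the 19th (30 − 19).
Full months from October 2018 through December 2020 contribute their day counts.
Then 29 days into January 2021.
Total: 11 + 31 + 30 + 31 + 31 + 28 + 31 + 30 + 31 + 30 + 31 + 31 + 30 + 31 + 30 + 31 + 31 + 29 + 31 + 30 + 31 + 30 + 31 + 31 + 30 + 31 + 30 + 31 + 29 = 863.
The subtraction is earlier − later, so the result is −863 → -863.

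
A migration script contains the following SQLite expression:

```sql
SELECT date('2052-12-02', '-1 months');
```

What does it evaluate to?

Adding -1 month to 2052-12-02 gives 2052-11-02.

2052-11-02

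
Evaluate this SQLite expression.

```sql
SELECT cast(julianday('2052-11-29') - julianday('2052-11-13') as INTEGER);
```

16

Both dates are in November 2052: 29 − 13 = 16.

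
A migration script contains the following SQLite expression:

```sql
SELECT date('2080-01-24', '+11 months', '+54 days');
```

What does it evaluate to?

2081-02-16

Adding +11 months to 2080-01-24 gives 2080-12-24.
Applying '+54 days' to 2080-12-24: counting 54 days forward gives 2081-02-16.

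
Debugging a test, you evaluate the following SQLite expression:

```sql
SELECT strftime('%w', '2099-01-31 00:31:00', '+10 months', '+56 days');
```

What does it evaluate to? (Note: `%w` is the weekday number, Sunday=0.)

First apply '+10 months', '+56 days': 2099-01-31 00:31:00 → 2100-01-26 00:31:00.
2100-01-26 is a Tuesday; with Sunday=0 that is 2.

2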